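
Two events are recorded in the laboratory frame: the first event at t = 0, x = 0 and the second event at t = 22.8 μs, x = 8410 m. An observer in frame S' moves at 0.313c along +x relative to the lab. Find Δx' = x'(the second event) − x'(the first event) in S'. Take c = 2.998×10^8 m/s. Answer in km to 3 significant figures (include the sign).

Δx' ≈ 6.60 km

γ = 1/√(1 − 0.313²) = 1.0529
Δx' = γ(Δx − vΔt) = 1.0529 × (8410 m − 0.313×(2.998×10^8 m/s)×22.8×10^-6 s)
= 1.0529 × (6270.5 m) = 6.60 km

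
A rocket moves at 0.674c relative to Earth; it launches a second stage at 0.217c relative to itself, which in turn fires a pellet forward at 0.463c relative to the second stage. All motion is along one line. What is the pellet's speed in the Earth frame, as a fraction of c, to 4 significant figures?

Compose boost 2: (0.217 + 0.674)/(1 + 0.217×0.674) = 0.8910/1.14626 = 0.777312
Compose boost 3: (0.463 + 0.777312)/(1 + 0.463×0.777312) = 1.24031/1.35990 = 0.9121

u ≈ 0.9121c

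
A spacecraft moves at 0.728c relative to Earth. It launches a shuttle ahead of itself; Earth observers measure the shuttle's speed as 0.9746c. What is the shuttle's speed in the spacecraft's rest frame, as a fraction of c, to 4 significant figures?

Inverse velocity addition: u' = (u − v)/(1 − uv/c²)
= (0.9746 − 0.728)/(1 − 0.9746×0.728) = 0.2466/0.290491 = 0.8489

u' ≈ 0.8489c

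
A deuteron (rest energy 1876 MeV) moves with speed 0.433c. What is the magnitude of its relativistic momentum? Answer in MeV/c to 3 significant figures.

γ = 1/√(1 − 0.433²) = 1.1094
p = γβm₀c = 1.1094 × 0.433 × 1876 MeV/c = 901 MeV/c

p ≈ 901 MeV/c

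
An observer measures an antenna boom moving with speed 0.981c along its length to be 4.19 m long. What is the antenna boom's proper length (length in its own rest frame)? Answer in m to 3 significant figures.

γ = 1/√(1 − 0.981²) = 5.1544
L₀ = γL = 5.1544 × 4.19 = 21.6 m

L₀ ≈ 21.6 m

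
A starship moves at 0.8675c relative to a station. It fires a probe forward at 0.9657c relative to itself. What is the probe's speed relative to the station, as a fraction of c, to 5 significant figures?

Relativistic velocity addition: u = (u' + v)/(1 + u'v/c²)
= (0.9657 + 0.8675)/(1 + 0.9657×0.8675) = 1.8332/1.837745 = 0.99753

u ≈ 0.99753c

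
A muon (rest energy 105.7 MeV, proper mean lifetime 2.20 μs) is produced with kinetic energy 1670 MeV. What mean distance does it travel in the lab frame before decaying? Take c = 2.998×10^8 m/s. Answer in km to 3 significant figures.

γ = 1 + K/(m₀c²) = 1 + 1670/105.7 = 16.799
β = √(1 − 1/γ²) = 0.99823
Dilated lifetime: γτ₀ = 16.799 × 2.20 μs = 36.959 μs
d = βc·γτ₀ = 0.99823 × (2.998×10^8 m/s) × 3.6959×10^-5 s = 11.1 km

d ≈ 11.1 km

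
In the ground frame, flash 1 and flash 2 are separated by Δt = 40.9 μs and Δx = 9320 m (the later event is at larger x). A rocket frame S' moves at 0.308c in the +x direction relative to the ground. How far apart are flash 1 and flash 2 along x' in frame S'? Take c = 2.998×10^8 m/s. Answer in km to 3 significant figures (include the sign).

γ = 1/√(1 − 0.308²) = 1.0511
Δx' = γ(Δx − vΔt) = 1.0511 × (9320 m − 0.308×(2.998×10^8 m/s)×40.9×10^-6 s)
= 1.0511 × (5543.4 m) = 5.83 km

Δx' ≈ 5.83 km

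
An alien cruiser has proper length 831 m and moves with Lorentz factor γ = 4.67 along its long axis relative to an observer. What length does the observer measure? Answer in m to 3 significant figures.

L ≈ 178 m

γ = 4.67 (given)
Length contraction: L = L₀/γ = 831/4.67 = 178 m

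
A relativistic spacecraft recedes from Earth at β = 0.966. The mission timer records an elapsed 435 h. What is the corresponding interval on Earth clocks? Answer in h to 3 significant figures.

Δt ≈ 1680 h

γ = 1/√(1 − 0.966²) = 3.8678
Time dilation: Δt = γτ₀ = 3.8678 × 435 h = 1680 h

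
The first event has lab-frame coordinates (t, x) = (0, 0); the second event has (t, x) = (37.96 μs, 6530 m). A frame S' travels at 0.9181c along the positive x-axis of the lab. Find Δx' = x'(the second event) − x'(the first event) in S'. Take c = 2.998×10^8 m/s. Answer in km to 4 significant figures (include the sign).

γ = 1/√(1 − 0.9181²) = 2.52303
Δx' = γ(Δx − vΔt) = 2.52303 × (6530 m − 0.9181×(2.998×10^8 m/s)×37.96×10^-6 s)
= 2.52303 × (-3918.35 m) = -9.886 km

Δx' ≈ -9.886 km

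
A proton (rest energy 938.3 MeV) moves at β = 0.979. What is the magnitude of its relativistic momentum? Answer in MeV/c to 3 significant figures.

p ≈ 4510 MeV/c

γ = 1/√(1 − 0.979²) = 4.9053
p = γβm₀c = 4.9053 × 0.979 × 938.3 MeV/c = 4510 MeV/c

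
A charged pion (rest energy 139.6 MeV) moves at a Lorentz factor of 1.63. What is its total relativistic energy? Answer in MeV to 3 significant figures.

E ≈ 228 MeV

γ = 1.63 (given)
E = γm₀c² = 1.63 × 139.6 MeV = 228 MeV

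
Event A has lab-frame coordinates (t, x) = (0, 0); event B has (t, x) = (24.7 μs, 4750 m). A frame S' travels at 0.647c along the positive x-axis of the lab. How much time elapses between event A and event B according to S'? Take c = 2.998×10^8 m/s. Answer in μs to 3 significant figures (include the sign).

Δt' ≈ 18.9 μs

γ = 1/√(1 − 0.647²) = 1.3115
Δt' = γ(Δt − vΔx/c²) = 1.3115 × (24.7 μs − 0.647×4750 m / (2.998×10^8 m/s))
= 1.3115 × (14.449 μs) = 18.9 μs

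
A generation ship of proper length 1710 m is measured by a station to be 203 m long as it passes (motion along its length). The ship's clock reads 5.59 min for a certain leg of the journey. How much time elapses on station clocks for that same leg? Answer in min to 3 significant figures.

Length contraction ⇒ γ = L₀/L = 1710/203 = 8.4236
Time dilation: Δt = γτ₀ = 8.4236 × 5.59 min = 47.1 min

Δt ≈ 47.1 min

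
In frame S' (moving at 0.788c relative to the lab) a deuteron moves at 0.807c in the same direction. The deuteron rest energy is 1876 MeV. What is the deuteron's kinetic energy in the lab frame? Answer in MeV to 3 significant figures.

K ≈ 6560 MeV

u_lab = (0.807 + 0.788)/(1 + 0.807×0.788) = 0.974989
γ = 1/√(1 − 0.974989²) = 4.4994
K = (γ − 1)m₀c² = (4.4994 − 1) × 1876 = 3.4994 × 1876 = 6560 MeV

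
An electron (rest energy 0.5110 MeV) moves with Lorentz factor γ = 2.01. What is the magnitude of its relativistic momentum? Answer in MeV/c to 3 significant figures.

β = √(1 − 1/γ²) = √(1 − 1/2.01²) = 0.86746
p = γβm₀c = 2.01 × 0.86746 × 0.5110 MeV/c = 0.891 MeV/c

p ≈ 0.891 MeV/c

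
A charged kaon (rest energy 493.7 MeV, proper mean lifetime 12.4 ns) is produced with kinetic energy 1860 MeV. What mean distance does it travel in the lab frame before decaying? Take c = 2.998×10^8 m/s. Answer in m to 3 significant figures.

d ≈ 17.3 m

γ = 1 + K/(m₀c²) = 1 + 1860/493.7 = 4.7675
β = √(1 − 1/γ²) = 0.97775
Dilated lifetime: γτ₀ = 4.7675 × 12.4 ns = 59.117 ns
d = βc·γτ₀ = 0.97775 × (2.998×10^8 m/s) × 5.9117×10^-8 s = 17.3 m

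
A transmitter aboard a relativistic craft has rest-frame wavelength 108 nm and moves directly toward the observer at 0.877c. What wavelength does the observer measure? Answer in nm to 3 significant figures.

λ_obs ≈ 27.6 nm

Relativistic Doppler: λ_obs = λ_src √((1−β)/(1+β))
= 108 × √(0.12300/1.8770) = 108 × 0.25599 = 27.6 nm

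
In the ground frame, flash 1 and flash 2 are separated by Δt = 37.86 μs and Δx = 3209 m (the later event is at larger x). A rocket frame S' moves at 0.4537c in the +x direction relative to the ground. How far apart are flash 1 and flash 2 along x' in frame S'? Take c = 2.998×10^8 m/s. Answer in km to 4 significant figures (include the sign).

Δx' ≈ -2.178 km

γ = 1/√(1 − 0.4537²) = 1.12214
Δx' = γ(Δx − vΔt) = 1.12214 × (3209 m − 0.4537×(2.998×10^8 m/s)×37.86×10^-6 s)
= 1.12214 × (-1940.69 m) = -2.178 km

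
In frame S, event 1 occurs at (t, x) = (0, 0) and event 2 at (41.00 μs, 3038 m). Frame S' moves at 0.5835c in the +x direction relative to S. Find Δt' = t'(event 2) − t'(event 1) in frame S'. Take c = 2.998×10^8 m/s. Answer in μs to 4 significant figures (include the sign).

Δt' ≈ 43.20 μs

γ = 1/√(1 − 0.5835²) = 1.23136
Δt' = γ(Δt − vΔx/c²) = 1.23136 × (41.00 μs − 0.5835×3038 m / (2.998×10^8 m/s))
= 1.23136 × (35.0871 μs) = 43.20 μs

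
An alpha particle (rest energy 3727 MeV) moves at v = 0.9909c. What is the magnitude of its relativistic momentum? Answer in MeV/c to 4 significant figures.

p ≈ 27440 MeV/c

γ = 1/√(1 − 0.9909²) = 7.42941
p = γβm₀c = 7.42941 × 0.9909 × 3727 MeV/c = 27440 MeV/c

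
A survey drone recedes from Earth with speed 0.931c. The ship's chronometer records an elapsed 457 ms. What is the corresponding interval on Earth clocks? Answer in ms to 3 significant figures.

Δt ≈ 1250 ms

γ = 1/√(1 − 0.931²) = 2.7396
Time dilation: Δt = γτ₀ = 2.7396 × 457 ms = 1250 ms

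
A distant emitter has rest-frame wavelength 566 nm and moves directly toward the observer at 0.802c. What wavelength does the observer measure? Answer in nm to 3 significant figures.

λ_obs ≈ 188 nm

Relativistic Doppler: λ_obs = λ_src √((1−β)/(1+β))
= 566 × √(0.19800/1.8020) = 566 × 0.33148 = 188 nm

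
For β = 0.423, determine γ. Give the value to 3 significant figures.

γ ≈ 1.10

γ = 1/√(1 − β²) = 1/√(1 − 0.423²) = 1/√(0.82107) = 1.10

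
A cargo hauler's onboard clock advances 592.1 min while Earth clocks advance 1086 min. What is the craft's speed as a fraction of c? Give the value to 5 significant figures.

β ≈ 0.83830

γ = Δt/τ₀ = 1086/592.1 = 1.834150
β = √(1 − 1/γ²) = √(1 − 1/1.834150²) = 0.83830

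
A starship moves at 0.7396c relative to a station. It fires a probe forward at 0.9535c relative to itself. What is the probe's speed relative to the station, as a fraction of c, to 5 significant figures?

u ≈ 0.99290c

Relativistic velocity addition: u = (u' + v)/(1 + u'v/c²)
= (0.9535 + 0.7396)/(1 + 0.9535×0.7396) = 1.6931/1.705209 = 0.99290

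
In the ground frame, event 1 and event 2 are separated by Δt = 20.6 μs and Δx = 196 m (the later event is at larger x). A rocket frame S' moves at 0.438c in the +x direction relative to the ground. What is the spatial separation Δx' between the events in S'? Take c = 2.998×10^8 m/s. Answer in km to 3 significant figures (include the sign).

Δx' ≈ -2.79 km

γ = 1/√(1 − 0.438²) = 1.1124
Δx' = γ(Δx − vΔt) = 1.1124 × (196 m − 0.438×(2.998×10^8 m/s)×20.6×10^-6 s)
= 1.1124 × (-2509.0 m) = -2.79 km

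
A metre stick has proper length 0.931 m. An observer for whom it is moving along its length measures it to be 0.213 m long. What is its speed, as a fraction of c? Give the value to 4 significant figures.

β ≈ 0.9735

γ = L₀/L = 0.931/0.213 = 4.37089
β = √(1 − 1/γ²) = 0.9735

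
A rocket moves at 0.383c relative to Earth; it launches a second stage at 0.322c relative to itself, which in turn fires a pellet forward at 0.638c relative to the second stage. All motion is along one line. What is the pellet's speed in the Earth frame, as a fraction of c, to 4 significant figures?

Compose boost 2: (0.322 + 0.383)/(1 + 0.322×0.383) = 0.7050/1.12333 = 0.627601
Compose boost 3: (0.638 + 0.627601)/(1 + 0.638×0.627601) = 1.26560/1.40041 = 0.9037

u ≈ 0.9037c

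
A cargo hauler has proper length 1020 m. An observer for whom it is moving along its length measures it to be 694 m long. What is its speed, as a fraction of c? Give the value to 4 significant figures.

β ≈ 0.7328

γ = L₀/L = 1020/694 = 1.46974
β = √(1 − 1/γ²) = 0.7328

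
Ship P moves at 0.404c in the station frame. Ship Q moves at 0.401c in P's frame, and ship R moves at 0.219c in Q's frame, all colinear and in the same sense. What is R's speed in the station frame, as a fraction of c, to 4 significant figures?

u ≈ 0.7917c

Compose boost 2: (0.401 + 0.404)/(1 + 0.401×0.404) = 0.8050/1.16200 = 0.692769
Compose boost 3: (0.219 + 0.692769)/(1 + 0.219×0.692769) = 0.911769/1.15172 = 0.7917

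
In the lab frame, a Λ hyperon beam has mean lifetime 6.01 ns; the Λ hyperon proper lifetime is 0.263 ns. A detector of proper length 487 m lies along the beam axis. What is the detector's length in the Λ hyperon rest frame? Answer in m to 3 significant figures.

Time dilation ⇒ γ = Δt/τ₀ = 6.01/0.263 = 22.852
Length contraction: L = L₀/γ = 487/22.852 = 21.3 m

L ≈ 21.3 m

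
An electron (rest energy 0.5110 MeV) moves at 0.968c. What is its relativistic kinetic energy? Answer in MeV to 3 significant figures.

γ = 1/√(1 − 0.968²) = 3.9849
K = (γ − 1)m₀c² = (3.9849 − 1) × 0.5110 MeV = 2.9849 × 0.5110 MeV = 1.53 MeV

K ≈ 1.53 MeV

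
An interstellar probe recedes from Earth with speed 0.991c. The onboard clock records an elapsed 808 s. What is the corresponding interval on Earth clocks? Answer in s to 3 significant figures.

γ = 1/√(1 − 0.991²) = 7.4704
Time dilation: Δt = γτ₀ = 7.4704 × 808 s = 6040 s

Δt ≈ 6040 s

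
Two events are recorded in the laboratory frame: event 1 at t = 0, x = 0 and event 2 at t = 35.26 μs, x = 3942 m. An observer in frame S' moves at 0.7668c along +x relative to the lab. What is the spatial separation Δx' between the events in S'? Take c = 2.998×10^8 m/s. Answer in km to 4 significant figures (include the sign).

Δx' ≈ -6.487 km

γ = 1/√(1 − 0.7668²) = 1.55791
Δx' = γ(Δx − vΔt) = 1.55791 × (3942 m − 0.7668×(2.998×10^8 m/s)×35.26×10^-6 s)
= 1.55791 × (-4163.80 m) = -6.487 km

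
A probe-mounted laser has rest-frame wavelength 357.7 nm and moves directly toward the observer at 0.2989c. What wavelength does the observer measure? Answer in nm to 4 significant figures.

λ_obs ≈ 262.8 nm

Relativistic Doppler: λ_obs = λ_src √((1−β)/(1+β))
= 357.7 × √(0.701100/1.29890) = 357.7 × 0.734687 = 262.8 nm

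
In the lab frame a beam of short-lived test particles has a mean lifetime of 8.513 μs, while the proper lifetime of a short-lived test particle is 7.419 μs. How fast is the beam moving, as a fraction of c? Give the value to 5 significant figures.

β ≈ 0.49041

γ = Δt/τ₀ = 8.513/7.419 = 1.147459
β = √(1 − 1/γ²) = √(1 − 1/1.147459²) = 0.49041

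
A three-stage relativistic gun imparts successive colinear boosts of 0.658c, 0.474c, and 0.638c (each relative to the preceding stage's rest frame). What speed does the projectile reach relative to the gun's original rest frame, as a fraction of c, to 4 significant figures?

Compose boost 2: (0.474 + 0.658)/(1 + 0.474×0.658) = 1.132/1.31189 = 0.862876
Compose boost 3: (0.638 + 0.862876)/(1 + 0.638×0.862876) = 1.50088/1.55051 = 0.9680

u ≈ 0.9680c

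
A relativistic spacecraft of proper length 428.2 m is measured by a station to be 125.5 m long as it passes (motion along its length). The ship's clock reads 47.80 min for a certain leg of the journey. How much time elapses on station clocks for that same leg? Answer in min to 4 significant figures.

Δt ≈ 163.1 min

Length contraction ⇒ γ = L₀/L = 428.2/125.5 = 3.41195
Time dilation: Δt = γτ₀ = 3.41195 × 47.80 min = 163.1 min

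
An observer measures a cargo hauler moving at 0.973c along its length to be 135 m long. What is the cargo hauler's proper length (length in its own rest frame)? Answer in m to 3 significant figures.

γ = 1/√(1 − 0.973²) = 4.3327
L₀ = γL = 4.3327 × 135 = 585 m

L₀ ≈ 585 m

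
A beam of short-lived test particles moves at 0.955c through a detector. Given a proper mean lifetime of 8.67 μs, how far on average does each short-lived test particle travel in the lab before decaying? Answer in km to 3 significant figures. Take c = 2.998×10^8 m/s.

d ≈ 8.37 km

γ = 1/√(1 − 0.955²) = 3.3715
Dilated lifetime: Δt = γτ₀ = 3.3715 × 8.67 μs = 29.231 μs
d = vΔt = 0.955c × 29.231 μs = 2.8631×10^8 m/s × 2.9231×10^-5 s = 8.37 km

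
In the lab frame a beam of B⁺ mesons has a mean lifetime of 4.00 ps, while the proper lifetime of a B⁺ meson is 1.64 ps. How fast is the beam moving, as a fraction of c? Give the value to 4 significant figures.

γ = Δt/τ₀ = 4.00/1.64 = 2.43902
β = √(1 − 1/γ²) = √(1 − 1/2.43902²) = 0.9121

β ≈ 0.9121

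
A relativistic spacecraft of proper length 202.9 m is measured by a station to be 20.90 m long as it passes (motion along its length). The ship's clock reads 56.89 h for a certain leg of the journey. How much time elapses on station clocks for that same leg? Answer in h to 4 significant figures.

Δt ≈ 552.3 h

Length contraction ⇒ γ = L₀/L = 202.9/20.90 = 9.70813
Time dilation: Δt = γτ₀ = 9.70813 × 56.89 h = 552.3 h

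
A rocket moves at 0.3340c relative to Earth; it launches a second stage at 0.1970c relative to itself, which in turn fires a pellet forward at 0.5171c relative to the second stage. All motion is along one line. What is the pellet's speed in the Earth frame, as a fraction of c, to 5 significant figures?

Compose boost 2: (0.1970 + 0.3340)/(1 + 0.1970×0.3340) = 0.53100/1.065798 = 0.4982182
Compose boost 3: (0.5171 + 0.4982182)/(1 + 0.5171×0.4982182) = 1.015318/1.257629 = 0.80733

u ≈ 0.80733c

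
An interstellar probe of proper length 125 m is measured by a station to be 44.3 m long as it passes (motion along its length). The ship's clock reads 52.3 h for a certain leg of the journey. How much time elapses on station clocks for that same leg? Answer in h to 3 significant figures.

Δt ≈ 148 h

Length contraction ⇒ γ = L₀/L = 125/44.3 = 2.8217
Time dilation: Δt = γτ₀ = 2.8217 × 52.3 h = 148 h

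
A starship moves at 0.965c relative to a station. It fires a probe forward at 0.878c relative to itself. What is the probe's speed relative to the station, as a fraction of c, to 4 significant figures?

Relativistic velocity addition: u = (u' + v)/(1 + u'v/c²)
= (0.878 + 0.965)/(1 + 0.878×0.965) = 1.843/1.84727 = 0.9977

u ≈ 0.9977c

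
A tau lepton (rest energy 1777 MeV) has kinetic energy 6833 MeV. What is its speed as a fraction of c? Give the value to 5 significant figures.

β ≈ 0.97847

γ = 1 + K/(m₀c²) = 1 + 6833/1777 = 4.845245
β = √(1 − 1/γ²) = 0.97847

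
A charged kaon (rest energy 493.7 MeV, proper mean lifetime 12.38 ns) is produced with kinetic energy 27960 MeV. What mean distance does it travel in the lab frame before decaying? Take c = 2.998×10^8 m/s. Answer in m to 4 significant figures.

d ≈ 213.9 m

γ = 1 + K/(m₀c²) = 1 + 27960/493.7 = 57.6336
β = √(1 − 1/γ²) = 0.999849
Dilated lifetime: γτ₀ = 57.6336 × 12.38 ns = 713.504 ns
d = βc·γτ₀ = 0.999849 × (2.998×10^8 m/s) × 7.13504×10^-7 s = 213.9 m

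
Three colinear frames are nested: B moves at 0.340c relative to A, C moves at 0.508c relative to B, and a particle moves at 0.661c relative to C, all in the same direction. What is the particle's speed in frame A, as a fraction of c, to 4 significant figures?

u ≈ 0.9365c

Compose boost 2: (0.508 + 0.340)/(1 + 0.508×0.340) = 0.8480/1.17272 = 0.723105
Compose boost 3: (0.661 + 0.723105)/(1 + 0.661×0.723105) = 1.38411/1.47797 = 0.9365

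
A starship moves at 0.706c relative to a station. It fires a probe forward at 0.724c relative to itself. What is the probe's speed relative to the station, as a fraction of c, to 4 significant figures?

u ≈ 0.9463c

Relativistic velocity addition: u = (u' + v)/(1 + u'v/c²)
= (0.724 + 0.706)/(1 + 0.724×0.706) = 1.430/1.51114 = 0.9463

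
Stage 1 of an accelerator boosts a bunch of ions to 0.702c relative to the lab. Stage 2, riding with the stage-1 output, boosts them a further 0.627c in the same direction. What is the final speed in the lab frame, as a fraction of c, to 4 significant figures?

u ≈ 0.9228c

Compose boost 2: (0.627 + 0.702)/(1 + 0.627×0.702) = 1.329/1.44015 = 0.9228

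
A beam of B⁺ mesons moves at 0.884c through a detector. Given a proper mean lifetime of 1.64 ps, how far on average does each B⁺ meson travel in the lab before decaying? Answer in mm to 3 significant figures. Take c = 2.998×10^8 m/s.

d ≈ 0.930 mm

γ = 1/√(1 − 0.884²) = 2.1391
Dilated lifetime: Δt = γτ₀ = 2.1391 × 1.64 ps = 3.5081 ps
d = vΔt = 0.884c × 3.5081 ps = 2.6502×10^8 m/s × 3.5081×10^-12 s = 0.930 mm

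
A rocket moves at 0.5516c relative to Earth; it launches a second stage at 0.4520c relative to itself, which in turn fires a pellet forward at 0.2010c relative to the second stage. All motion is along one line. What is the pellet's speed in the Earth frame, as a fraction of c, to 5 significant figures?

Compose boost 2: (0.4520 + 0.5516)/(1 + 0.4520×0.5516) = 1.0036/1.249323 = 0.8033149
Compose boost 3: (0.2010 + 0.8033149)/(1 + 0.2010×0.8033149) = 1.004315/1.161466 = 0.86470

u ≈ 0.86470c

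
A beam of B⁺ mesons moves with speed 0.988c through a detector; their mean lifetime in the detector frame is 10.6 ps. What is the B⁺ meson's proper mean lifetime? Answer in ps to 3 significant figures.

τ₀ ≈ 1.64 ps

γ = 1/√(1 − 0.988²) = 6.4744
Proper time: τ₀ = Δt/γ = 10.6/6.4744 = 1.64 ps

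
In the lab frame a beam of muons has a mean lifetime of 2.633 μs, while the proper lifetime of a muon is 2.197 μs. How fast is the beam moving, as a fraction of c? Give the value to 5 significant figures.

γ = Δt/τ₀ = 2.633/2.197 = 1.198452
β = √(1 − 1/γ²) = √(1 − 1/1.198452²) = 0.55115

β ≈ 0.55115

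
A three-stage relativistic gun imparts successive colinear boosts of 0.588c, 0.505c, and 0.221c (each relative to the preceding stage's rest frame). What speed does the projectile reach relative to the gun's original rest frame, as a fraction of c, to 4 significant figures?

Compose boost 2: (0.505 + 0.588)/(1 + 0.505×0.588) = 1.093/1.29694 = 0.842753
Compose boost 3: (0.221 + 0.842753)/(1 + 0.221×0.842753) = 1.06375/1.18625 = 0.8967

u ≈ 0.8967c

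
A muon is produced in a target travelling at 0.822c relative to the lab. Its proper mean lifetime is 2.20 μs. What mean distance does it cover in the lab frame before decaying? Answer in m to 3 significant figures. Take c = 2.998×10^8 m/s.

d ≈ 952 m

γ = 1/√(1 − 0.822²) = 1.7560
Dilated lifetime: Δt = γτ₀ = 1.7560 × 2.20 μs = 3.8631 μs
d = vΔt = 0.822c × 3.8631 μs = 2.4644×10^8 m/s × 3.8631×10^-6 s = 952 m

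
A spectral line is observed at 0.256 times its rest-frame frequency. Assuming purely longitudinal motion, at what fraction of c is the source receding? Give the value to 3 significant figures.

f_obs/f_src = √((1−β)/(1+β)) = 0.256  ⇒  (1−β)/(1+β) = 0.065536
β = |1 − D²|/(1 + D²) = |1 − 0.065536|/(1 + 0.065536) = 0.877

β ≈ 0.877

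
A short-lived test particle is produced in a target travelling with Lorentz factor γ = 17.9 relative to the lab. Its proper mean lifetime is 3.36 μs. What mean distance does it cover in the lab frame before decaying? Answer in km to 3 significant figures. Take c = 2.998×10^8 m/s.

d ≈ 18.0 km

β = √(1 − 1/γ²) = √(1 − 1/17.9²) = 0.99844
Dilated lifetime: Δt = γτ₀ = 17.9 × 3.36 μs = 60.144 μs
d = vΔt = 0.99844c × 60.144 μs = 2.9933×10^8 m/s × 6.0144×10^-5 s = 18.0 km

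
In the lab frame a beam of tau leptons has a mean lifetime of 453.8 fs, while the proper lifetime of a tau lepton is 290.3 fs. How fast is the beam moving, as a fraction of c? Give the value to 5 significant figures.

γ = Δt/τ₀ = 453.8/290.3 = 1.563210
β = √(1 − 1/γ²) = √(1 − 1/1.563210²) = 0.76862

β ≈ 0.76862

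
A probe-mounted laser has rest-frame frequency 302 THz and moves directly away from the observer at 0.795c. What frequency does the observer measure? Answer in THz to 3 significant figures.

f_obs ≈ 102 THz

Relativistic Doppler: f_obs = f_src √((1−β)/(1+β))
= 302 × √(0.20500/1.7950) = 302 × 0.33794 = 102 THz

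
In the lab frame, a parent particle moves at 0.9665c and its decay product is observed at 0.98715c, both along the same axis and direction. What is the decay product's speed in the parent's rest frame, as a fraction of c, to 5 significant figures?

Inverse velocity addition: u' = (u − v)/(1 − uv/c²)
= (0.98715 − 0.9665)/(1 − 0.98715×0.9665) = 0.020650/0.04591952 = 0.44970

u' ≈ 0.44970c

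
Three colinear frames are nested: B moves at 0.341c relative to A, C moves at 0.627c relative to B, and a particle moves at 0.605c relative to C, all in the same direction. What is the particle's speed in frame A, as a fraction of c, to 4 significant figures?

Compose boost 2: (0.627 + 0.341)/(1 + 0.627×0.341) = 0.9680/1.21381 = 0.797491
Compose boost 3: (0.605 + 0.797491)/(1 + 0.605×0.797491) = 1.40249/1.48248 = 0.9460

u ≈ 0.9460c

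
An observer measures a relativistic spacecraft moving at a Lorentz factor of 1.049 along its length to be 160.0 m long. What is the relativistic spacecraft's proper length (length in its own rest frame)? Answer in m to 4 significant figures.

L₀ ≈ 167.8 m

γ = 1.049 (given)
L₀ = γL = 1.049 × 160.0 = 167.8 m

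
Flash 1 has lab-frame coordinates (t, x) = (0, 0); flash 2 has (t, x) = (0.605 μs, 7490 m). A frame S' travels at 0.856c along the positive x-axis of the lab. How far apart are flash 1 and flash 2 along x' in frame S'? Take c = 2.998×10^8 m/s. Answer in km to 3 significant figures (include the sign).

Δx' ≈ 14.2 km

γ = 1/√(1 − 0.856²) = 1.9343
Δx' = γ(Δx − vΔt) = 1.9343 × (7490 m − 0.856×(2.998×10^8 m/s)×0.605×10^-6 s)
= 1.9343 × (7334.7 m) = 14.2 km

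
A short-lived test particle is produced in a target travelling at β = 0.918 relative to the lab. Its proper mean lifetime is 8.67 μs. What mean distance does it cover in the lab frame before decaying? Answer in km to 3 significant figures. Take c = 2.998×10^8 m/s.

γ = 1/√(1 − 0.918²) = 2.5216
Dilated lifetime: Δt = γτ₀ = 2.5216 × 8.67 μs = 21.862 μs
d = vΔt = 0.918c × 21.862 μs = 2.7522×10^8 m/s × 2.1862×10^-5 s = 6.02 km

d ≈ 6.02 km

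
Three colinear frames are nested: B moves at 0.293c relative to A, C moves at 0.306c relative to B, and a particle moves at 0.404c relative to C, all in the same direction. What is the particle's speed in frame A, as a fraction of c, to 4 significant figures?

Compose boost 2: (0.306 + 0.293)/(1 + 0.306×0.293) = 0.5990/1.08966 = 0.549714
Compose boost 3: (0.404 + 0.549714)/(1 + 0.404×0.549714) = 0.953714/1.22208 = 0.7804

u ≈ 0.7804c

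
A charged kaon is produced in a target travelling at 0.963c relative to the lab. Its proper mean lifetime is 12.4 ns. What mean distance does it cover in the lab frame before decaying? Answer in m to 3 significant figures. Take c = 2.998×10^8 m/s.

γ = 1/√(1 − 0.963²) = 3.7106
Dilated lifetime: Δt = γτ₀ = 3.7106 × 12.4 ns = 46.011 ns
d = vΔt = 0.963c × 46.011 ns = 2.8871×10^8 m/s × 4.6011×10^-8 s = 13.3 m

d ≈ 13.3 m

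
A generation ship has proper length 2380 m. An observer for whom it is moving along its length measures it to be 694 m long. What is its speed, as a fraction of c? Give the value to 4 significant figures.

γ = L₀/L = 2380/694 = 3.42939
β = √(1 − 1/γ²) = 0.9565

β ≈ 0.9565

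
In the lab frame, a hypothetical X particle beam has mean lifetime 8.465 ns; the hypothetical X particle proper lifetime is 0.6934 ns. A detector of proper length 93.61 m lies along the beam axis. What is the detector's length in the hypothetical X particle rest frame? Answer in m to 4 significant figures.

L ≈ 7.668 m

Time dilation ⇒ γ = Δt/τ₀ = 8.465/0.6934 = 12.2080
Length contraction: L = L₀/γ = 93.61/12.2080 = 7.668 m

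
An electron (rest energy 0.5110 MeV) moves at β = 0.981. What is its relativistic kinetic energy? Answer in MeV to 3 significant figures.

γ = 1/√(1 − 0.981²) = 5.1544
K = (γ − 1)m₀c² = (5.1544 − 1) × 0.5110 MeV = 4.1544 × 0.5110 MeV = 2.12 MeV

K ≈ 2.12 MeV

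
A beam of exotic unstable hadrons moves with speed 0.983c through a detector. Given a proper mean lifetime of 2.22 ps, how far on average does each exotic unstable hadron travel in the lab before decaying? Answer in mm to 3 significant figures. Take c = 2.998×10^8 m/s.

γ = 1/√(1 − 0.983²) = 5.4465
Dilated lifetime: Δt = γτ₀ = 5.4465 × 2.22 ps = 12.091 ps
d = vΔt = 0.983c × 12.091 ps = 2.9470×10^8 m/s × 1.2091×10^-11 s = 3.56 mm

d ≈ 3.56 mm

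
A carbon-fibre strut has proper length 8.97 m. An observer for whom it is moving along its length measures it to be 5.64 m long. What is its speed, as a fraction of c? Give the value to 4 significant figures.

β ≈ 0.7776

γ = L₀/L = 8.97/5.64 = 1.59043
β = √(1 − 1/γ²) = 0.7776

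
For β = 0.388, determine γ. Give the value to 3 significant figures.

γ = 1/√(1 − β²) = 1/√(1 − 0.388²) = 1/√(0.84946) = 1.08

γ ≈ 1.08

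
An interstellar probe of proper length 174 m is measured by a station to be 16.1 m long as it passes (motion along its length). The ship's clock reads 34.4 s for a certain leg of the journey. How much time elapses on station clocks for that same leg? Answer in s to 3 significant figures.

Δt ≈ 372 s

Length contraction ⇒ γ = L₀/L = 174/16.1 = 10.807
Time dilation: Δt = γτ₀ = 10.807 × 34.4 s = 372 s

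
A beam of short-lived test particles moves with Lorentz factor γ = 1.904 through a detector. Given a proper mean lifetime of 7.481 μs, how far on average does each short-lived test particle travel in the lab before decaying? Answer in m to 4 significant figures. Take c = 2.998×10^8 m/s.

β = √(1 − 1/γ²) = √(1 − 1/1.904²) = 0.850973
Dilated lifetime: Δt = γτ₀ = 1.904 × 7.481 μs = 14.2438 μs
d = vΔt = 0.850973c × 14.2438 μs = 2.55122×10^8 m/s × 1.42438×10^-5 s = 3634 m

d ≈ 3634 m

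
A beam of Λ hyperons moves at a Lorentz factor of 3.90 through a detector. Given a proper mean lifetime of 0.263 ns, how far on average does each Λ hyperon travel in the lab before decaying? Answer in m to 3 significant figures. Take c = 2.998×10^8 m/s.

β = √(1 − 1/γ²) = √(1 − 1/3.90²) = 0.96657
Dilated lifetime: Δt = γτ₀ = 3.90 × 0.263 ns = 1.0257 ns
d = vΔt = 0.96657c × 1.0257 ns = 2.8978×10^8 m/s × 1.0257×10^-9 s = 0.297 m

d ≈ 0.297 m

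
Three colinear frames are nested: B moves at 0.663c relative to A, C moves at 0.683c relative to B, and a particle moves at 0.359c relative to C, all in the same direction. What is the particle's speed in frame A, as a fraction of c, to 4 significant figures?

Compose boost 2: (0.683 + 0.663)/(1 + 0.683×0.663) = 1.346/1.45283 = 0.926468
Compose boost 3: (0.359 + 0.926468)/(1 + 0.359×0.926468) = 1.28547/1.33260 = 0.9646

u ≈ 0.9646c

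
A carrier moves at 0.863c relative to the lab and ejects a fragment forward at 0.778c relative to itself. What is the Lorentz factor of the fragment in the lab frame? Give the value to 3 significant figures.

u_lab = (0.778 + 0.863)/(1 + 0.778×0.863) = 1.641/1.67141 = 0.981803
γ = 1/√(1 − 0.981803²) = 5.27

γ ≈ 5.27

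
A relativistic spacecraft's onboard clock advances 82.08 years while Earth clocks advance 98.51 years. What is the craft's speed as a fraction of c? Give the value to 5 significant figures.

γ = Δt/τ₀ = 98.51/82.08 = 1.200171
β = √(1 − 1/γ²) = √(1 − 1/1.200171²) = 0.55295

β ≈ 0.55295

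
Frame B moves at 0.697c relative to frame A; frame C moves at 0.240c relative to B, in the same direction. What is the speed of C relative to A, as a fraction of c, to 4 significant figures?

u ≈ 0.8027c

Compose boost 2: (0.240 + 0.697)/(1 + 0.240×0.697) = 0.9370/1.16728 = 0.8027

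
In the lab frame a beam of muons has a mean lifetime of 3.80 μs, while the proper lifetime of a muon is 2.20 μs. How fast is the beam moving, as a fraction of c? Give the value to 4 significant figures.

γ = Δt/τ₀ = 3.80/2.20 = 1.72727
β = √(1 − 1/γ²) = √(1 − 1/1.72727²) = 0.8154

β ≈ 0.8154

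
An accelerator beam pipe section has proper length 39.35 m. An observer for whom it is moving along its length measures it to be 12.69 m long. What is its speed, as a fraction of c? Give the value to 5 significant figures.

γ = L₀/L = 39.35/12.69 = 3.100867
β = √(1 − 1/γ²) = 0.94657

β ≈ 0.94657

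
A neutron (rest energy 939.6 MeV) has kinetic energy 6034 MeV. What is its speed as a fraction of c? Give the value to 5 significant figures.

γ = 1 + K/(m₀c²) = 1 + 6034/939.6 = 7.421882
β = √(1 − 1/γ²) = 0.99088

β ≈ 0.99088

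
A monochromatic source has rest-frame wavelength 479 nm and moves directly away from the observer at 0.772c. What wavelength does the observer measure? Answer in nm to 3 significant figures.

Relativistic Doppler: λ_obs = λ_src √((1+β)/(1−β))
= 479 × √(1.7720/0.22800) = 479 × 2.7878 = 1340 nm

λ_obs ≈ 1340 nm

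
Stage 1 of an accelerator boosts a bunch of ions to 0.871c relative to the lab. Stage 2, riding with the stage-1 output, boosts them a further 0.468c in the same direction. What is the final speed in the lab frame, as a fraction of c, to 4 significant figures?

Compose boost 2: (0.468 + 0.871)/(1 + 0.468×0.871) = 1.339/1.40763 = 0.9512

u ≈ 0.9512c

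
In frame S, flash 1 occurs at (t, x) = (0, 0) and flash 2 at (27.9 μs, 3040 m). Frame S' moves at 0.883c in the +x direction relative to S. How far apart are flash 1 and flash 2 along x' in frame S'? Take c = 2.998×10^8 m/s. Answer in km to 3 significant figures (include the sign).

Δx' ≈ -9.26 km

γ = 1/√(1 − 0.883²) = 2.1305
Δx' = γ(Δx − vΔt) = 2.1305 × (3040 m − 0.883×(2.998×10^8 m/s)×27.9×10^-6 s)
= 2.1305 × (-4345.8 m) = -9.26 km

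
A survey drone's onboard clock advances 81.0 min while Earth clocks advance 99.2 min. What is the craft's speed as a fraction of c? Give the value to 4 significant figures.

γ = Δt/τ₀ = 99.2/81.0 = 1.22469
β = √(1 − 1/γ²) = √(1 − 1/1.22469²) = 0.5773

β ≈ 0.5773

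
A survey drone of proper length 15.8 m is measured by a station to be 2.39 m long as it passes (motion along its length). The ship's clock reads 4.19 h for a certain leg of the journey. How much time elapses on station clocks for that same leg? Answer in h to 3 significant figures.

Length contraction ⇒ γ = L₀/L = 15.8/2.39 = 6.6109
Time dilation: Δt = γτ₀ = 6.6109 × 4.19 h = 27.7 h

Δt ≈ 27.7 h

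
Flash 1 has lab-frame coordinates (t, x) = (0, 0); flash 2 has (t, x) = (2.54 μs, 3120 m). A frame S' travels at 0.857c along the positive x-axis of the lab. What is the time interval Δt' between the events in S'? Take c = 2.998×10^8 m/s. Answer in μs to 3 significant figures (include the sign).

Δt' ≈ -12.4 μs

γ = 1/√(1 − 0.857²) = 1.9406
Δt' = γ(Δt − vΔx/c²) = 1.9406 × (2.54 μs − 0.857×3120 m / (2.998×10^8 m/s))
= 1.9406 × (-6.3787 μs) = -12.4 μs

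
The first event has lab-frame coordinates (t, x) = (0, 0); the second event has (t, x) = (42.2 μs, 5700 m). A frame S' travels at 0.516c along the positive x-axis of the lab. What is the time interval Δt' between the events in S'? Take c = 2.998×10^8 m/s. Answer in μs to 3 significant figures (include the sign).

Δt' ≈ 37.8 μs

γ = 1/√(1 − 0.516²) = 1.1674
Δt' = γ(Δt − vΔx/c²) = 1.1674 × (42.2 μs − 0.516×5700 m / (2.998×10^8 m/s))
= 1.1674 × (32.389 μs) = 37.8 μs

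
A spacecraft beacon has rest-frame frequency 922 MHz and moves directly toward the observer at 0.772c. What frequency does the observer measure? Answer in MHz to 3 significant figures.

Relativistic Doppler: f_obs = f_src √((1+β)/(1−β))
= 922 × √(1.7720/0.22800) = 922 × 2.7878 = 2570 MHz

f_obs ≈ 2570 MHz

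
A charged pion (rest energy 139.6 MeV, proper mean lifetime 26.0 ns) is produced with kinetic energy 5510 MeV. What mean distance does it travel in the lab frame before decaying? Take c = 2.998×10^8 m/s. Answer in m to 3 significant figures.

γ = 1 + K/(m₀c²) = 1 + 5510/139.6 = 40.470
β = √(1 − 1/γ²) = 0.99969
Dilated lifetime: γτ₀ = 40.470 × 26.0 ns = 1052.2 ns
d = βc·γτ₀ = 0.99969 × (2.998×10^8 m/s) × 1.0522×10^-6 s = 315 m

d ≈ 315 m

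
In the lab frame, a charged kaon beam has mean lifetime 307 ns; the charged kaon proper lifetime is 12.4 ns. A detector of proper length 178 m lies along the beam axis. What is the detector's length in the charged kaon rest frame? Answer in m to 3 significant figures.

L ≈ 7.19 m

Time dilation ⇒ γ = Δt/τ₀ = 307/12.4 = 24.758
Length contraction: L = L₀/γ = 178/24.758 = 7.19 m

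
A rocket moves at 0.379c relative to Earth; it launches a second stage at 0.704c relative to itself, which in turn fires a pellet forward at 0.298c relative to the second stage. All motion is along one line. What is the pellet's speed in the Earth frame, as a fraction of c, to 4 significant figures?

u ≈ 0.9188c

Compose boost 2: (0.704 + 0.379)/(1 + 0.704×0.379) = 1.083/1.26682 = 0.854899
Compose boost 3: (0.298 + 0.854899)/(1 + 0.298×0.854899) = 1.15290/1.25476 = 0.9188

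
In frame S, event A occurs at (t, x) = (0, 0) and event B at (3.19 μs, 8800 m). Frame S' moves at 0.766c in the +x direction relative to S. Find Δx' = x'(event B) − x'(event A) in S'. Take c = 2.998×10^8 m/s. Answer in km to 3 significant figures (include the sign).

Δx' ≈ 12.5 km

γ = 1/√(1 − 0.766²) = 1.5556
Δx' = γ(Δx − vΔt) = 1.5556 × (8800 m − 0.766×(2.998×10^8 m/s)×3.19×10^-6 s)
= 1.5556 × (8067.4 m) = 12.5 km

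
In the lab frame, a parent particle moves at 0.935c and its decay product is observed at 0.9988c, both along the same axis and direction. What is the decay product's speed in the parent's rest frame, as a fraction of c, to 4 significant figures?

Inverse velocity addition: u' = (u − v)/(1 − uv/c²)
= (0.9988 − 0.935)/(1 − 0.9988×0.935) = 0.06380/0.0661220 = 0.9649

u' ≈ 0.9649c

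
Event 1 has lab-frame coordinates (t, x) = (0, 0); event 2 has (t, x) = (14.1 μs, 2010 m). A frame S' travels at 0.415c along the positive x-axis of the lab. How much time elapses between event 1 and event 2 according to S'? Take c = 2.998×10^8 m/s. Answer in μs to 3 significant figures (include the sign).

Δt' ≈ 12.4 μs

γ = 1/√(1 − 0.415²) = 1.0991
Δt' = γ(Δt − vΔx/c²) = 1.0991 × (14.1 μs − 0.415×2010 m / (2.998×10^8 m/s))
= 1.0991 × (11.318 μs) = 12.4 μs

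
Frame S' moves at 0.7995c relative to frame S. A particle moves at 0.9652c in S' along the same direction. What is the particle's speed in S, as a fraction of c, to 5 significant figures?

Relativistic velocity addition: u = (u' + v)/(1 + u'v/c²)
= (0.9652 + 0.7995)/(1 + 0.9652×0.7995) = 1.7647/1.771677 = 0.99606

u ≈ 0.99606c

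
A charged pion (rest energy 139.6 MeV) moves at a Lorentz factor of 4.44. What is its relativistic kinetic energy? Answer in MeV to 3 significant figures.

γ = 4.44 (given)
K = (γ − 1)m₀c² = (4.44 − 1) × 139.6 MeV = 3.4400 × 139.6 MeV = 480 MeV

K ≈ 480 MeV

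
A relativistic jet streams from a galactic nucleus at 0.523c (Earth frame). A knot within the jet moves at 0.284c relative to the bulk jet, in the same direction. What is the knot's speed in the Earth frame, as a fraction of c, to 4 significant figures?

Relativistic velocity addition: u = (u' + v)/(1 + u'v/c²)
= (0.284 + 0.523)/(1 + 0.284×0.523) = 0.8070/1.14853 = 0.7026

u ≈ 0.7026c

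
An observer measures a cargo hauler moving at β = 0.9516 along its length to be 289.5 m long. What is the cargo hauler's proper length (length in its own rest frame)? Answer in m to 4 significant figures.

γ = 1/√(1 − 0.9516²) = 3.25373
L₀ = γL = 3.25373 × 289.5 = 942.0 m

L₀ ≈ 942.0 m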